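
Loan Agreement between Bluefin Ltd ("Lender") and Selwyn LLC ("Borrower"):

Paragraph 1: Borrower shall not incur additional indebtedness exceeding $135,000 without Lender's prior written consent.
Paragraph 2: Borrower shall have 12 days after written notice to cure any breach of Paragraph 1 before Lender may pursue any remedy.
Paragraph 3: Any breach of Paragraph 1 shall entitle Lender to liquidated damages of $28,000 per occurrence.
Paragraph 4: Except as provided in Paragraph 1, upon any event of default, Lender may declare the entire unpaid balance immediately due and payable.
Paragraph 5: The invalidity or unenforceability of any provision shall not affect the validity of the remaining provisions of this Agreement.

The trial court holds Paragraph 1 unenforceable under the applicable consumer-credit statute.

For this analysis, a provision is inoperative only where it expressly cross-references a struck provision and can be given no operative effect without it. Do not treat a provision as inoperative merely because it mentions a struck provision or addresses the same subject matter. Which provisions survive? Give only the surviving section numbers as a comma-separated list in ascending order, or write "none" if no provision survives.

4, 5

Paragraph 1 is struck. Paragraph 2 has no operative effect of its own apart from Paragraph 1 and is therefore inoperative. Paragraph 3 does nothing except set the liquidated-damages amount by reference to Paragraph 1; with Paragraph 1 gone it has no independent effect and is inoperative. Paragraph 4 mentions Paragraph 1 but its own obligation stands independently of Paragraph 1, so Paragraph 4 is not affected. Paragraph 5 is a severability clause and preserves every provision that can still be given independent effect. That leaves Paragraph 4 and Paragraph 5 in effect.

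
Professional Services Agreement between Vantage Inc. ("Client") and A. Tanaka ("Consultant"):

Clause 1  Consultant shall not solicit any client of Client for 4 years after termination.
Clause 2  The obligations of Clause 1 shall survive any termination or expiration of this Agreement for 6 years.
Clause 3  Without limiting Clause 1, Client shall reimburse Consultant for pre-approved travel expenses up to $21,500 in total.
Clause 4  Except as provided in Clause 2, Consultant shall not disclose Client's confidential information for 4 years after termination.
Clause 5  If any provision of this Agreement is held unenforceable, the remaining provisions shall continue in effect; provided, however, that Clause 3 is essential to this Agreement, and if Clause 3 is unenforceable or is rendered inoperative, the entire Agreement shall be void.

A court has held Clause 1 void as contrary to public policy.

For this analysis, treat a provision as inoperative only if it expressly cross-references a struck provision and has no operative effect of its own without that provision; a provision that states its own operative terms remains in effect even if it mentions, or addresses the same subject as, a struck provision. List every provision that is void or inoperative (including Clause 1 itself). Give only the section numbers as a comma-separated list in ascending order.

Clause 1 is struck. Clause 2 merely fixes the survival period for Clause 1; with Clause 1 gone it has nothing to operate on and falls away. Although Clause 4 refers to Clause 2, its operative terms do not depend on Clause 2, so it remains in effect. Clause 3 mentions Clause 1 but its own obligation stands independently of Clause 1, so Clause 3 is not affected. Clause 5 makes Clause 3 an essential term, but Clause 3 is unaffected, so the severability proviso in Clause 5 preserves the remaining provisions. The provisions still in force are Clause 3, Clause 4, and Clause 5.

1, 2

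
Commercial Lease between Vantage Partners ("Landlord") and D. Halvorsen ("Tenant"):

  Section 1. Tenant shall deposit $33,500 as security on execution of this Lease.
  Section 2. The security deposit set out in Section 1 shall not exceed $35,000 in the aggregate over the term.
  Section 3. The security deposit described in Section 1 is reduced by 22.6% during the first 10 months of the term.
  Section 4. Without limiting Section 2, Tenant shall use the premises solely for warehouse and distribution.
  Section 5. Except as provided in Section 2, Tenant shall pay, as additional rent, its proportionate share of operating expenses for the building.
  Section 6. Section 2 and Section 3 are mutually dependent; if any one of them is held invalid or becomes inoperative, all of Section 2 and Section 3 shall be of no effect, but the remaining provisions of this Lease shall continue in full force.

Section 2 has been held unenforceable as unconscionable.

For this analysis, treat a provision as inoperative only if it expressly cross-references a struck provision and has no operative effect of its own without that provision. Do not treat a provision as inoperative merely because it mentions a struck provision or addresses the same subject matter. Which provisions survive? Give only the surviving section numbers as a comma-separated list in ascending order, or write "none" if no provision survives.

1, 4, 5, 6

Section 2 is struck. Although Section 4 refers to Section 2, its operative terms do not depend on Section 2, so it remains in effect. Although Section 5 refers to Section 2, its operative terms do not depend on Section 2, so it remains in effect. Nothing else in the Lease is defined by reference to Section 2. Section 6 declares Section 2 and Section 3 mutually dependent; since one of them has fallen, all of them are of no effect. That brings down Section 3 as well. The remainder continues in force under Section 6. That leaves Section 1, Section 4, Section 5, and Section 6 in effect.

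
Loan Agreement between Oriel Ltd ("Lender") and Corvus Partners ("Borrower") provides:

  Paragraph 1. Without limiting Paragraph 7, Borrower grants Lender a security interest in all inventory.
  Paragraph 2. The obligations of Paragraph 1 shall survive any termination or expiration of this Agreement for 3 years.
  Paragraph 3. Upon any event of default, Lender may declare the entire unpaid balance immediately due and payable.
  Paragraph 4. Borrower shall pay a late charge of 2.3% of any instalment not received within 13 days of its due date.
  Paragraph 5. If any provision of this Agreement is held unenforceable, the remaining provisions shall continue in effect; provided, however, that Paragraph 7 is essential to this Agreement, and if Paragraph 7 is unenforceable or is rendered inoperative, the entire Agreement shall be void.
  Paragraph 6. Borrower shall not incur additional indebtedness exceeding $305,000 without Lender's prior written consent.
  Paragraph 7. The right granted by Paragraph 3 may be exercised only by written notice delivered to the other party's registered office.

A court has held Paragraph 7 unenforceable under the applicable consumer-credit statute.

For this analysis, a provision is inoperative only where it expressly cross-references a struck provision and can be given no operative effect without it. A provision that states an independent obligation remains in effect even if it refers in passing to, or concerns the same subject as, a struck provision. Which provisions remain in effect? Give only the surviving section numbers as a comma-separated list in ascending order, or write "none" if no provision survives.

Paragraph 7 is struck. Nothing else in the Agreement is defined by reference to Paragraph 7. Paragraph 5 makes Paragraph 7 an essential term, and Paragraph 7 is the provision held invalid; under Paragraph 5, the entire Agreement is therefore void. No provision of the Agreement survives.

none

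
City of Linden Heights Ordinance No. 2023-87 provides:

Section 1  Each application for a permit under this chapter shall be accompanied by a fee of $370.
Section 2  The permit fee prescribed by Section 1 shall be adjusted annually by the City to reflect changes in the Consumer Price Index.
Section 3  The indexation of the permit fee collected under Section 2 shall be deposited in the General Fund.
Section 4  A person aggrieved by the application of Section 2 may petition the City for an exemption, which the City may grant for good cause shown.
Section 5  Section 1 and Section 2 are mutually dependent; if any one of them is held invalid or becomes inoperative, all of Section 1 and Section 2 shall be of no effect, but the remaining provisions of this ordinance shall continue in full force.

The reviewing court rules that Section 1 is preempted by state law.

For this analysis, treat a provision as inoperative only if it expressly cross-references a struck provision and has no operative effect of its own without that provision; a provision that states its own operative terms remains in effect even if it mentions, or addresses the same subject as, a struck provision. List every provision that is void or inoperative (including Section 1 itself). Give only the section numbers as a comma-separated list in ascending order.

Section 1 is struck. Section 2 has no operative effect of its own apart from Section 1 and is therefore inoperative. The whole of Section 3 is the disposition of the indexation of the permit fee, defined by reference to Section 2, so Section 3 cannot stand once Section 2 is removed. Section 4 merely fixes the exemption procedure for Section 2; with Section 2 gone it has nothing to operate on and falls away. Section 5 declares Section 1 and Section 2 mutually dependent; since one of them has fallen, all of them are of no effect. The remainder continues in force under Section 5. Only Section 5 remains in effect.

1, 2, 3, 4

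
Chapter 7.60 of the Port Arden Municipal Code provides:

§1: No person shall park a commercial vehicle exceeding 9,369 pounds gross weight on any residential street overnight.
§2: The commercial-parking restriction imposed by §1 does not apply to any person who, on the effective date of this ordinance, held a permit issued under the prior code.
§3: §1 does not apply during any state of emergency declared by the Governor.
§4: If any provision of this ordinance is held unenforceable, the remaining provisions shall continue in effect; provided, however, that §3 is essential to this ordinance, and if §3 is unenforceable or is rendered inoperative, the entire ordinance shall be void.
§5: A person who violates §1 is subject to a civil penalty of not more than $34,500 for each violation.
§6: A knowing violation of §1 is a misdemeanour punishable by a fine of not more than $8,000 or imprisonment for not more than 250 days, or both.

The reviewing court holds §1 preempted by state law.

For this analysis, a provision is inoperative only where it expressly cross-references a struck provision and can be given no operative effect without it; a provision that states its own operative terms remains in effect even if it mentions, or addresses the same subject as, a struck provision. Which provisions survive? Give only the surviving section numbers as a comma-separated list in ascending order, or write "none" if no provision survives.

none

§1 is struck. §2 has no operative effect of its own apart from §1 and is therefore inoperative. §3 operates only by reference to §1, so it falls with §1. The only function of §5 is the civil penalty for violating §1, so it cannot stand once §1 is removed. §6 operates only by reference to §1, so it falls with §1. §4 makes §3 an essential term, and §3 has been rendered inoperative by the cascade; under §4, the entire ordinance is therefore void. No provision of the ordinance survives.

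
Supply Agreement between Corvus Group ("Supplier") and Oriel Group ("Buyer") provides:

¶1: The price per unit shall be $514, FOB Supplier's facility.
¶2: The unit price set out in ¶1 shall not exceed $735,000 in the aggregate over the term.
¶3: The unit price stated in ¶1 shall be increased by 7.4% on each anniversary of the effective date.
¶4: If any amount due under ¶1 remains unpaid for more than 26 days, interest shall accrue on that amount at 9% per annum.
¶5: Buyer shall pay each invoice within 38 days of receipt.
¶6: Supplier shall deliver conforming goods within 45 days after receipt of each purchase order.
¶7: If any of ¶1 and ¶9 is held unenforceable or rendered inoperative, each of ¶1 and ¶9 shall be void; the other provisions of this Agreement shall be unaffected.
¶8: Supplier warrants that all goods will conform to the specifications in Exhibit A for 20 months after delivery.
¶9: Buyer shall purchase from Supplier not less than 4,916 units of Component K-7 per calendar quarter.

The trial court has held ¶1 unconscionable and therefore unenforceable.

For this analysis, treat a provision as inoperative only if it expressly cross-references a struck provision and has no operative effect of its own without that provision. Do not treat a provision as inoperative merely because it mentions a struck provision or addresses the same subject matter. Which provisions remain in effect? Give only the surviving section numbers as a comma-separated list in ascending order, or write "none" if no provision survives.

5, 6, 7, 8

¶1 is struck. ¶2 does nothing except set the aggregate cap on the unit price by reference to ¶1; with ¶1 gone it has no independent effect and is inoperative. ¶3 has no operative effect of its own apart from ¶1 and is therefore inoperative. The whole of ¶4 is the default interest on the unit price, defined by reference to ¶1, so ¶4 cannot stand once ¶1 is removed. ¶7 declares ¶1 and ¶9 mutually dependent; since one of them has fallen, all of them are of no effect. That brings down ¶9 as well. The remainder continues in force under ¶7. The provisions still in force are ¶5, ¶6, ¶7, and ¶8.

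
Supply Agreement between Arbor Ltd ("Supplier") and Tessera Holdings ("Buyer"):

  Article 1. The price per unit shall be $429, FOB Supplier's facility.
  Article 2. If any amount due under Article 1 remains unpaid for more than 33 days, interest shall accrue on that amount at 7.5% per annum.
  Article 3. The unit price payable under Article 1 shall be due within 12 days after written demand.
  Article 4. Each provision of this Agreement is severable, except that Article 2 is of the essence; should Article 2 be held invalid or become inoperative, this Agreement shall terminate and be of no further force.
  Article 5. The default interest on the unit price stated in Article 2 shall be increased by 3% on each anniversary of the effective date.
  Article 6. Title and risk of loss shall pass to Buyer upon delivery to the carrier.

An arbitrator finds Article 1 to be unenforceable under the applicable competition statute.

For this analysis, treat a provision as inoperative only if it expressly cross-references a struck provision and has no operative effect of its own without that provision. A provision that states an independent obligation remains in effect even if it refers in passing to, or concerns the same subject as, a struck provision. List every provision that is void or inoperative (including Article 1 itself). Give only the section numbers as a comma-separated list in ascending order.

Article 1 is struck. Article 2 operates only by reference to Article 1, so it falls with Article 1. Article 3 operates only by reference to Article 1, so it falls with Article 1. Article 5 operates only by reference to Article 2, so it falls with Article 2. Article 4 makes Article 2 an essential term, and Article 2 has been rendered inoperative by the cascade; under Article 4, the entire Agreement is therefore void. No provision of the Agreement survives.

1, 2, 3, 4, 5, 6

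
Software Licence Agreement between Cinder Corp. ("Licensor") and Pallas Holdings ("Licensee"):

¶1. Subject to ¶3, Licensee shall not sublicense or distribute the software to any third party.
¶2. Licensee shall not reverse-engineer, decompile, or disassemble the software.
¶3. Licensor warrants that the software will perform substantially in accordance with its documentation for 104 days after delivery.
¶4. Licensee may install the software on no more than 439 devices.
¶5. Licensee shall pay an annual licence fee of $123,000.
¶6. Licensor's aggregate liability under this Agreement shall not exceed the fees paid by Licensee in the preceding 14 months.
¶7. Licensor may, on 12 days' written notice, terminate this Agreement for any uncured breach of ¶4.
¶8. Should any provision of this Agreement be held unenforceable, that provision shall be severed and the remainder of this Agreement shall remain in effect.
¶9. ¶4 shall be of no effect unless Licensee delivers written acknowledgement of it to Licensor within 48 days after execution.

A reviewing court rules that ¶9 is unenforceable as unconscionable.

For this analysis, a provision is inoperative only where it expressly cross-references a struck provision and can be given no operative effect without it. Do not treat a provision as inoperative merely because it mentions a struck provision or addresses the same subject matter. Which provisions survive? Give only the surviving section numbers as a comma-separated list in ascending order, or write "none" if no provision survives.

1, 2, 3, 4, 5, 6, 7, 8

¶9 is struck. Nothing else in the Agreement is defined by reference to ¶9. Under the severability clause in ¶8, the remaining provisions continue in force. ¶1, ¶2, ¶3, ¶4, ¶5, ¶6, ¶7, and ¶8 remain in effect.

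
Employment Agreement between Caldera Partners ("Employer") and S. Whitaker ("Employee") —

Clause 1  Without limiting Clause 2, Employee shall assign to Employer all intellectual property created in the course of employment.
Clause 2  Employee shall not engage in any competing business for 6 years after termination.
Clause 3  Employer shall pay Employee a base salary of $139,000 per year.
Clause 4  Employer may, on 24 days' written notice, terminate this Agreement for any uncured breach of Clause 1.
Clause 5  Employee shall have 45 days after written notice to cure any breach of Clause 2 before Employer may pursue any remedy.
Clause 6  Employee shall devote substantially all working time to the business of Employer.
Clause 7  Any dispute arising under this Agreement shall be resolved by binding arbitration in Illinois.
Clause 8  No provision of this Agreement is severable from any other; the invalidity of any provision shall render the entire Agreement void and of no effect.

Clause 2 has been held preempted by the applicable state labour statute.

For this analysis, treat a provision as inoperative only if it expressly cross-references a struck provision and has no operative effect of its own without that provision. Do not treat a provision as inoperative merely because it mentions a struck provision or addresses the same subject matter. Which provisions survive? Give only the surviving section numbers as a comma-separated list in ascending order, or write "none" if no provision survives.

Clause 2 is struck. Clause 5 merely fixes the cure period for breach of Clause 2; with Clause 2 gone it has nothing to operate on and falls away. Clause 8 provides that the Agreement is not severable, so the invalidity of any one provision voids the entire Agreement. No provision of the Agreement survives.

none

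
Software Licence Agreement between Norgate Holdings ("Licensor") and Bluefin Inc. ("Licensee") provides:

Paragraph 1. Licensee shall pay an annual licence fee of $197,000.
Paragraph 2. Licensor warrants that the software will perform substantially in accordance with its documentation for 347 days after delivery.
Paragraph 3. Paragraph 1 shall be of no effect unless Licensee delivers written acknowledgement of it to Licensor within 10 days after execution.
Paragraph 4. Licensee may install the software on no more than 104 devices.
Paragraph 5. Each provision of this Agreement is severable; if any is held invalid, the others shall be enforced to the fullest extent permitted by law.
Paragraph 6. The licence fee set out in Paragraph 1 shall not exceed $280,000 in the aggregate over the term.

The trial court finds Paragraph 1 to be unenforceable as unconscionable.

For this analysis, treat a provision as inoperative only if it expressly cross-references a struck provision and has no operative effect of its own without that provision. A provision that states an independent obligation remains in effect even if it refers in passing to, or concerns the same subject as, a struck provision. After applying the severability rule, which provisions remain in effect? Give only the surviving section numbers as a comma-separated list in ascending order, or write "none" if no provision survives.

Paragraph 1 is struck. Paragraph 3 has no operative effect of its own apart from Paragraph 1 and is therefore inoperative. Paragraph 6 has no operative effect of its own apart from Paragraph 1 and is therefore inoperative. Under the severability clause in Paragraph 5, the remaining provisions continue in force. That leaves Paragraph 2, Paragraph 4, and Paragraph 5 in effect.

2, 4, 5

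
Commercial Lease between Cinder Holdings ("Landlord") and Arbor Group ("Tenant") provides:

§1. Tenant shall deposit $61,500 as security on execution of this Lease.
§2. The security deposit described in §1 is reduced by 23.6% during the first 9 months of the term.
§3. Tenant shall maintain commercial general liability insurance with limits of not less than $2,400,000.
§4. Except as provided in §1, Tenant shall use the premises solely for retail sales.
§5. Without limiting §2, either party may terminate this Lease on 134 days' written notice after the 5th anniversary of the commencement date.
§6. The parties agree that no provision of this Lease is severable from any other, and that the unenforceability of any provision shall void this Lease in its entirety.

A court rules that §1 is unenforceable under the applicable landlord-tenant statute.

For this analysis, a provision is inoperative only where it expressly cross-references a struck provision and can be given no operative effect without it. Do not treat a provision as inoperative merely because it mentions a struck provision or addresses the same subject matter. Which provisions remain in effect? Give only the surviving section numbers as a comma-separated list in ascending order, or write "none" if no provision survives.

none

§1 is struck. §2 operates only by reference to §1, so it falls with §1. §6 provides that the Lease is not severable, so the invalidity of any one provision voids the entire Lease. No provision of the Lease survives.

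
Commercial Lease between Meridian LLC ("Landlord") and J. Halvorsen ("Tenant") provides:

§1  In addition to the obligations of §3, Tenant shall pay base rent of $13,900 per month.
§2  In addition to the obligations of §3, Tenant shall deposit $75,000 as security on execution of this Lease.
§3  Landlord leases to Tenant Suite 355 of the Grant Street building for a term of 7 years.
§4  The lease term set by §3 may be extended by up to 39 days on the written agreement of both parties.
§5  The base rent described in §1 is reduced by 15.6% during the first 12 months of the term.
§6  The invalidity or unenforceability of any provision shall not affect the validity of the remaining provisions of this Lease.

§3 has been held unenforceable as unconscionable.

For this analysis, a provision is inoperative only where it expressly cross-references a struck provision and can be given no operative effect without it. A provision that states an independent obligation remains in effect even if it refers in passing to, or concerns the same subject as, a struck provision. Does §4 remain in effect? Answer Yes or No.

No

§3 is struck. §4 has no operative effect of its own apart from §3 and is therefore inoperative. §2 mentions §3 but its own obligation stands independently of §3, so §2 is not affected. Although §1 refers to §3, its operative terms do not depend on §3, so it remains in effect. §6 is a severability clause and preserves every provision that can still be given independent effect. §1, §2, §5, and §6 remain in effect. §4 is among the inoperative provisions, so the answer is no.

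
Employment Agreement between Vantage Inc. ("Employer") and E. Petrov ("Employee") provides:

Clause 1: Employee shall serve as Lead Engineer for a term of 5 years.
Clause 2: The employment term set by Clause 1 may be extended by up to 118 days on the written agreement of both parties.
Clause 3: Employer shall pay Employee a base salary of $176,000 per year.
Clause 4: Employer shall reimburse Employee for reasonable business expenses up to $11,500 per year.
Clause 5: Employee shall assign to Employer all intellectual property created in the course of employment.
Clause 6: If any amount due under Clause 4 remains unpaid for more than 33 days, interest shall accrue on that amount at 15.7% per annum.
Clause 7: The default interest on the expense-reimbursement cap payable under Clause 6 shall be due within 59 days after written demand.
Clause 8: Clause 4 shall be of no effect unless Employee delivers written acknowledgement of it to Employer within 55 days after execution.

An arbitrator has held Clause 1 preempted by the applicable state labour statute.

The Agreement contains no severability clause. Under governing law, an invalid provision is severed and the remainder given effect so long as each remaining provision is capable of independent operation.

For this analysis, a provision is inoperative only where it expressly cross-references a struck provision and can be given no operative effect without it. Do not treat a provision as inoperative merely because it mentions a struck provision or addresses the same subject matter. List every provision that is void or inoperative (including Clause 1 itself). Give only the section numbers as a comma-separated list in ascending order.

1, 2

Clause 1 is struck. Clause 2 has no operative effect of its own apart from Clause 1 and is therefore inoperative. Under the stated default rule, only provisions that cannot operate independently fall away; the rest are enforced. That leaves Clause 3, Clause 4, Clause 5, Clause 6, Clause 7, and Clause 8 in effect.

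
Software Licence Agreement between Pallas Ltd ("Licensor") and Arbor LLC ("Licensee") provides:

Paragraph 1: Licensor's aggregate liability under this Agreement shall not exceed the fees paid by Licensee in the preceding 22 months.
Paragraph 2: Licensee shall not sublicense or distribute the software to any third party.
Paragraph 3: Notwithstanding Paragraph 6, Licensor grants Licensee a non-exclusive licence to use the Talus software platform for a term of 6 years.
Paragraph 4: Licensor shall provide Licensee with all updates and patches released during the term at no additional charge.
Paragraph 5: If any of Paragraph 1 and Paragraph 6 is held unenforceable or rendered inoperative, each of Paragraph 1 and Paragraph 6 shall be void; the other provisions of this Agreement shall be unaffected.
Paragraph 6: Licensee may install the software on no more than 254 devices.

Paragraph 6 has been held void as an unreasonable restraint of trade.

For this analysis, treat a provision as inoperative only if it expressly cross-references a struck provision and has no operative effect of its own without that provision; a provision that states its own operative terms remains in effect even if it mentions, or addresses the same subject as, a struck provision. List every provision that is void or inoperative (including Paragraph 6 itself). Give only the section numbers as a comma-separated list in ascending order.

1, 6

Paragraph 6 is struck. Paragraph 3 mentions Paragraph 6 but its own obligation stands independently of Paragraph 6, so Paragraph 3 is not affected. Nothing else in the Agreement is defined by reference to Paragraph 6. Paragraph 5 declares Paragraph 1 and Paragraph 6 mutually dependent; since one of them has fallen, all of them are of no effect. That brings down Paragraph 1 as well. The remainder continues in force under Paragraph 5. That leaves Paragraph 2, Paragraph 3, Paragraph 4, and Paragraph 5 in effect.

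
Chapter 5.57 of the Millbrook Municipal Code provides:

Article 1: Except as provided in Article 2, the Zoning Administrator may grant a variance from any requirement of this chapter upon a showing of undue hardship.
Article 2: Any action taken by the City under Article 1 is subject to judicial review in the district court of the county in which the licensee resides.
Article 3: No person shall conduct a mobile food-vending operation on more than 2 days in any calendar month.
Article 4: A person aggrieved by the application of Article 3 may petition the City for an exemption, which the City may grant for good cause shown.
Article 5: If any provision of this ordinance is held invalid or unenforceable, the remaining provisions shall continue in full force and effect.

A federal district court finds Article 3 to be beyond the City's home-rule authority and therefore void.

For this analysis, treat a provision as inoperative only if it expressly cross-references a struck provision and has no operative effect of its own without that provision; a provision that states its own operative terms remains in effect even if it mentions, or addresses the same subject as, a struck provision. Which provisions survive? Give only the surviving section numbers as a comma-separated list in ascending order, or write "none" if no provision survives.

1, 2, 5

Article 3 is struck. Article 4 operates only by reference to Article 3, so it falls with Article 3. Under the severability clause in Article 5, the remaining provisions continue in force. Article 1, Article 2, and Article 5 remain in effect.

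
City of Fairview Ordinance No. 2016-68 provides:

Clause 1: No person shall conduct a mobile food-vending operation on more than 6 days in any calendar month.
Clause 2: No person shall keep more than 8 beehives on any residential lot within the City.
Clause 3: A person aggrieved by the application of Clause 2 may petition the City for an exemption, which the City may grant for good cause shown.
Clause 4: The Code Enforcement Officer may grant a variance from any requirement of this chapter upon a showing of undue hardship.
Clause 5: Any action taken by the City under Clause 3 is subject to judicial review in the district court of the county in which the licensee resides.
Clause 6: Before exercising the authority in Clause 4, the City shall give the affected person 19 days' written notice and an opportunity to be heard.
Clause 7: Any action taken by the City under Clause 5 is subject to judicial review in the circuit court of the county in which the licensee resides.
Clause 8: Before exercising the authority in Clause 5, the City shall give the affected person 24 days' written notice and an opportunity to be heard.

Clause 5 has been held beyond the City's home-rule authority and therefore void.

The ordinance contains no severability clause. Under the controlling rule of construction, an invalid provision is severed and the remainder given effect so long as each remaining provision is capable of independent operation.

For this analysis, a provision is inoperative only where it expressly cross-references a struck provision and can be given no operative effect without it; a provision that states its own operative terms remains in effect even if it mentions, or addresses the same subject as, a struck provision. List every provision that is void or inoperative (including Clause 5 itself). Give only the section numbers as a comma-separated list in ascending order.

Clause 5 is struck. Clause 7 has no operative effect of its own apart from Clause 5 and is therefore inoperative. Clause 8 operates only by reference to Clause 5, so it falls with Clause 5. With no severability clause, the stated default rule severs what cannot stand and enforces each remaining provision that can operate on its own. Clause 1, Clause 2, Clause 3, Clause 4, and Clause 6 remain in effect.

5, 7, 8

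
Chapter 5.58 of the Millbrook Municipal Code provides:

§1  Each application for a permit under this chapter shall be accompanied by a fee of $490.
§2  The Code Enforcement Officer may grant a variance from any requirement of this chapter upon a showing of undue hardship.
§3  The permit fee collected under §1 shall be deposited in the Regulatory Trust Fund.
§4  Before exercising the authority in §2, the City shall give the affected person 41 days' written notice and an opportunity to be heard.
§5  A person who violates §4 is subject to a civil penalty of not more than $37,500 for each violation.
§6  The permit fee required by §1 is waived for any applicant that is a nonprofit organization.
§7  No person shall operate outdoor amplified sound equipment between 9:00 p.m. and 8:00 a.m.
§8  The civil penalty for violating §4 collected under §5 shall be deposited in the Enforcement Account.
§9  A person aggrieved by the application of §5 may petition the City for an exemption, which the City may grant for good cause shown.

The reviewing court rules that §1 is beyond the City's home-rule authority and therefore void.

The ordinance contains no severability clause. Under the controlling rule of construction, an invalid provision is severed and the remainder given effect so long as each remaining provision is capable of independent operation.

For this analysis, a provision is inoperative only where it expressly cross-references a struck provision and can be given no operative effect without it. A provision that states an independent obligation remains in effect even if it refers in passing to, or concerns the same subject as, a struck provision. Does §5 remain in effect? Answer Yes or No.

§1 is struck. §3 operates only by reference to §1, so it falls with §1. §6 operates only by reference to §1, so it falls with §1. Under the stated default rule, only provisions that cannot operate independently fall away; the rest are enforced. That leaves §2, §4, §5, §7, §8, and §9 in effect. §5 is among the surviving provisions, so the answer is yes.

Yes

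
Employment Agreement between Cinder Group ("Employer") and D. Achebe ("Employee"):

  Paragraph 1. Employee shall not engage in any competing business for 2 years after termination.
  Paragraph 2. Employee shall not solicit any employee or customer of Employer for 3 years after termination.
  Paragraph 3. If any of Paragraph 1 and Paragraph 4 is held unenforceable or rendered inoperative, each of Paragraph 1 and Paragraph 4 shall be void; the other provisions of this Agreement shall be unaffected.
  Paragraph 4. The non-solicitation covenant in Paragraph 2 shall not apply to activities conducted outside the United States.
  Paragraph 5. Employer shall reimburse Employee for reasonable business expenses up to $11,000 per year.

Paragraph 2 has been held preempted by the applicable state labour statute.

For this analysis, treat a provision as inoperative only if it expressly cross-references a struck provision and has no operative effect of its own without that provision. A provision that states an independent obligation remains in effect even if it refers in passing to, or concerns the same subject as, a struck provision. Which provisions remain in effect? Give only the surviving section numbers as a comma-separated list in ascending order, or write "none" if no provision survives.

Paragraph 2 is struck. The whole of Paragraph 4 is the carve-out from the non-solicitation covenant, defined by reference to Paragraph 2, so Paragraph 4 cannot stand once Paragraph 2 is removed. Paragraph 3 declares Paragraph 1 and Paragraph 4 mutually dependent; since one of them has fallen, all of them are of no effect. That brings down Paragraph 1 as well. The remainder continues in force under Paragraph 3. That leaves Paragraph 3 and Paragraph 5 in effect.

3, 5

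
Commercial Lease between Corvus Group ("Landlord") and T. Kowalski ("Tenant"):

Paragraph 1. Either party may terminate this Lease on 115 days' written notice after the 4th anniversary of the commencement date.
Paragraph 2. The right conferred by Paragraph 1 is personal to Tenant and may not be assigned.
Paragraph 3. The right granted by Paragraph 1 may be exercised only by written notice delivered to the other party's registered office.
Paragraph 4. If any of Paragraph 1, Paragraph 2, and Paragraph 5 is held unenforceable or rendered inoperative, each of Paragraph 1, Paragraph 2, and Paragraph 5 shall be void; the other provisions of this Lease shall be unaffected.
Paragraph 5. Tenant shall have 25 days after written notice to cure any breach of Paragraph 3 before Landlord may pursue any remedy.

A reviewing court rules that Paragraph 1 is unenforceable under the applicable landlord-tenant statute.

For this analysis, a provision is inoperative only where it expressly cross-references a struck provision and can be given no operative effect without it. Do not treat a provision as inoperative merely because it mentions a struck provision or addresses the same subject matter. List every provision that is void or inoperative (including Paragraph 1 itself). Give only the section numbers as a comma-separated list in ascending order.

Paragraph 1 is struck. Paragraph 2 operates only by reference to Paragraph 1, so it falls with Paragraph 1. Paragraph 3 has no operative effect of its own apart from Paragraph 1 and is therefore inoperative. The only function of Paragraph 5 is the cure period for breach of Paragraph 3, so it cannot stand once Paragraph 3 is removed. Paragraph 4 declares Paragraph 1, Paragraph 2, and Paragraph 5 mutually dependent; since one of them has fallen, all of them are of no effect. The remainder continues in force under Paragraph 4. Only Paragraph 4 remains in effect.

1, 2, 3, 5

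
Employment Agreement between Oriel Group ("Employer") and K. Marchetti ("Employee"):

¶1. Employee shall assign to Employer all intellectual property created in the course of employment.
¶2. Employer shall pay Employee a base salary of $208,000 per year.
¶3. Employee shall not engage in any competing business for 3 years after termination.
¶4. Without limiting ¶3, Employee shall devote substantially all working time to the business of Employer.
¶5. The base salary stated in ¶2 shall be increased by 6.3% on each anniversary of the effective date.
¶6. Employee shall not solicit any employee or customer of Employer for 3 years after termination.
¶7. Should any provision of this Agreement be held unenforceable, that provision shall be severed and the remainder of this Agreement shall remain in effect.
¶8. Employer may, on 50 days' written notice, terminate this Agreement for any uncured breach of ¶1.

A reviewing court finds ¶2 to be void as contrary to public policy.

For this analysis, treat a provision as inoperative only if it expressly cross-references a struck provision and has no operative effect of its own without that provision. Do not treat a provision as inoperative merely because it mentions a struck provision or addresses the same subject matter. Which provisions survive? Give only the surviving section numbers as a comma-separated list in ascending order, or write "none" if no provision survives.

1, 3, 4, 6, 7, 8

¶2 is struck. The whole of ¶5 is the escalation of the base salary, defined by reference to ¶2, so ¶5 cannot stand once ¶2 is removed. ¶7 is a severability clause and preserves every provision that can still be given independent effect. ¶1, ¶3, ¶4, ¶6, ¶7, and ¶8 remain in effect.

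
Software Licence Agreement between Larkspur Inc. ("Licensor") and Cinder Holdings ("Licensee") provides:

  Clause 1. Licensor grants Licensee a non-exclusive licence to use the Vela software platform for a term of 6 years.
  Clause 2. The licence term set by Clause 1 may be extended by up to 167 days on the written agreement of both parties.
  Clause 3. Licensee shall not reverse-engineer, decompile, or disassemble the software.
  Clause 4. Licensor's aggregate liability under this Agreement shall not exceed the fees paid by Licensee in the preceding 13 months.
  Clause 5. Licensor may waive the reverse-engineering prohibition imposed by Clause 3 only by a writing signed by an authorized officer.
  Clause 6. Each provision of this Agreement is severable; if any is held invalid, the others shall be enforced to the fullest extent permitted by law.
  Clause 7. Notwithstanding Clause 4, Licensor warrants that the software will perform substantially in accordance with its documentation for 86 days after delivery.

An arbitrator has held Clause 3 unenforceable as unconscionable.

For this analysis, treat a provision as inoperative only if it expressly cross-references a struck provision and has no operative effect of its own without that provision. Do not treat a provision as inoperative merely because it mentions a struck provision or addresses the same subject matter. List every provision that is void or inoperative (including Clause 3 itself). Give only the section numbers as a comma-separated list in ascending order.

Clause 3 is struck. Clause 5 operates only by reference to Clause 3, so it falls with Clause 3. Under the severability clause in Clause 6, the remaining provisions continue in force. That leaves Clause 1, Clause 2, Clause 4, Clause 6, and Clause 7 in effect.

3, 5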